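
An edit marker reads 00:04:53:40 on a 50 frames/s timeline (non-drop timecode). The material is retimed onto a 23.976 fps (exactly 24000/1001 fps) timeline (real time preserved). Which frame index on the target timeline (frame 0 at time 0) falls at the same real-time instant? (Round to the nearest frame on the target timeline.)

Source frame index: (0×3600 + 4×60 + 53) × 50 + 40 = 14690.
Real time: 14690 / (50) = 1469/5 s.
Target frame: (1469/5) × (24000/1001) = 542400/77 ≈ 7044.156 → 7044.

frame 7044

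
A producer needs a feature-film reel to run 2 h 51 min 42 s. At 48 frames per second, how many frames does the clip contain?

2 h 51 min 42 s = 10302 s.
Frames = 10302 × 48 = 494496.

494496 frames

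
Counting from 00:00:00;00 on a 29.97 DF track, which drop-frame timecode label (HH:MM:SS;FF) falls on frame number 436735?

04:02:52;11

Each 10-minute DF block holds 10 × 60 × 30 − 9 × 2 = 17982 frames. 436735 ÷ 17982 → 24 full blocks, remainder 5167.
Within the partial block the first minute is 1800 frames and each further minute 1798, so 2 further minute boundaries passed. Total skipped labels = 18 × 24 + 2 × 2 = 436.
Non-drop label index = 436735 + 436 = 437171; at 30 labels/s that is 04:02:52:11, i.e. DF 04:02:52;11.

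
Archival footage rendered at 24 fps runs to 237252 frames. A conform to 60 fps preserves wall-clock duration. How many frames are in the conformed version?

Target frames = source frames × (target rate / source rate) = 237252 × (60)/(24) = 237252 × 5/2 = 593130.

593130 frames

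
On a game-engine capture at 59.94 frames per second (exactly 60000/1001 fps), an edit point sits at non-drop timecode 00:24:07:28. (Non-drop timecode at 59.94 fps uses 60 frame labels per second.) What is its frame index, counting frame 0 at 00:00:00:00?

Total seconds to the label: (0 × 3600 + 24 × 60 + 7) = 1447.
Frame index = 1447 × 60 + 28 = 86848.

86848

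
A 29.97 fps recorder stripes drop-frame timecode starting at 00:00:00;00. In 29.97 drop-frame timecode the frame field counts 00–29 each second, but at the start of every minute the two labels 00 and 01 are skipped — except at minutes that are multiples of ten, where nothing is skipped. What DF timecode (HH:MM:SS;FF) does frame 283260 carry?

Each 10-minute DF block holds 10 × 60 × 30 − 9 × 2 = 17982 frames. 283260 ÷ 17982 → 15 full blocks, remainder 13530.
Within the partial block the first minute is 1800 frames and each further minute 1798, so 7 further minute boundaries passed. Total skipped labels = 18 × 15 + 2 × 7 = 284.
Non-drop label index = 283260 + 284 = 283544; at 30 labels/s that is 02:37:31:14, i.e. DF 02:37:31;14.

02:37:31;14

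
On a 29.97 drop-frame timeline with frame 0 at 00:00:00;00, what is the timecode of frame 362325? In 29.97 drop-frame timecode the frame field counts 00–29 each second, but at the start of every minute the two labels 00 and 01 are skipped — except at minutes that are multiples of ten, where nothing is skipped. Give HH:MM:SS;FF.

Ten DF minutes hold 17982 frames, so frame 362325 lies in block 20 (frames 359640–377621) with 2685 frames into that block.
The block's first minute is 1800 frames and the rest 1798 each; 2685 frames reaches minute 1, so 20 × 18 + 1 × 2 = 362 labels have been skipped so far.
Adding those back, label number 362325 + 362 = 362687 at 30 labels/s is 12089 s + 17 f = 3 h 21 min 29 s frame 17, i.e. 03:21:29;17.

03:21:29;17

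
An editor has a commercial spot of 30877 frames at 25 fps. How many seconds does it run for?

1235.08 seconds

Running time = 30877 / (25) = 1235.08 s.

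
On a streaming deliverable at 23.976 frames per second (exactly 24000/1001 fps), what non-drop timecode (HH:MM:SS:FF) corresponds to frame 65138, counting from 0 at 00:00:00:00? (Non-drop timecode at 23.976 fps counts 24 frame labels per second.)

00:45:14:02

65138 ÷ 24 = 2714 full seconds, remainder 2 frames.
2714 s = 0 h 45 min 14 s.
Timecode: 00:45:14:02.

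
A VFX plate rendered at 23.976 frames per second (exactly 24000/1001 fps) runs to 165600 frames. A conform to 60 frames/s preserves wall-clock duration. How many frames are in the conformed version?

414414 frames

Target frames = source frames × (target rate / source rate) = 165600 × (60)/(24000/1001) = 165600 × 1001/400 = 414414.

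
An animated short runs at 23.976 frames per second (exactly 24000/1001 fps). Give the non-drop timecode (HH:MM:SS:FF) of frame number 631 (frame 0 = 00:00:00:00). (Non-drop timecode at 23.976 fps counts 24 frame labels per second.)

631 ÷ 24 = 26 full seconds, remainder 7 frames.
26 s = 0 h 0 min 26 s.
Timecode: 00:00:26:07.

00:00:26:07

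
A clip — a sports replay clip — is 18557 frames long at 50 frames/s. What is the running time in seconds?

Running time = 18557 / (50) = 371.14 s.

371.14 seconds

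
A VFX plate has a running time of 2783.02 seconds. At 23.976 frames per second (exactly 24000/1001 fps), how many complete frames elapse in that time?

Frames = 2783.02 × 24000/1001 = 66792480/1001 ≈ 66725.7542.
Complete frames: 66725.

66725 frames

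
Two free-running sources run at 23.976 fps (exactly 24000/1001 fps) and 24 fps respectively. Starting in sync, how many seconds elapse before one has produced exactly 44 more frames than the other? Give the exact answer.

The gap grows by |24 − 24000/1001| = 24/1001 frames per second.
Time for a 44-frame gap: 44 ÷ (24/1001) = 11011/6 s.

11011/6 seconds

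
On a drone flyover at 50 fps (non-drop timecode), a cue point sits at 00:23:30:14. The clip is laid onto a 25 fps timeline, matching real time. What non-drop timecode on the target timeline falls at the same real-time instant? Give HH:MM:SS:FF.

Source frame index: (0×3600 + 23×60 + 30) × 50 + 14 = 70514.
Real time: 70514 / (50) = 35257/25 s.
Target frame: (35257/25) × (25) = 35257.
At 25 labels/s: frame 35257 → 00:23:30:07.

00:23:30:07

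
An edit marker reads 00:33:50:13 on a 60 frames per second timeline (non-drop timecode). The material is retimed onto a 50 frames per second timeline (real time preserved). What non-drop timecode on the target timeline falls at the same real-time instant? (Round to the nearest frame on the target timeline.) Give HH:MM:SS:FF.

Source frame index: (0×3600 + 33×60 + 50) × 60 + 13 = 121813.
Real time: 121813 / (60) = 121813/60 s.
Target frame: (121813/60) × (50) = 609065/6 ≈ 101510.833 → 101511.
At 50 labels/s: frame 101511 → 00:33:50:11.

00:33:50:11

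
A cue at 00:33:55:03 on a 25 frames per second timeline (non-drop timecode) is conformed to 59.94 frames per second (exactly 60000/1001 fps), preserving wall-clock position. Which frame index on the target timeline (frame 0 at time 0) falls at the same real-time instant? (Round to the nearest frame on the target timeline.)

Source frame index: (0×3600 + 33×60 + 55) × 25 + 3 = 50878.
Real time: 50878 / (25) = 50878/25 s.
Target frame: (50878/25) × (60000/1001) = 122107200/1001 ≈ 121985.215 → 121985.

frame 121985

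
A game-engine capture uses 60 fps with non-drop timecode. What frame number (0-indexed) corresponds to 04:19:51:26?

Total seconds to the label: (4 × 3600 + 19 × 60 + 51) = 15591.
Frame index = 15591 × 60 + 26 = 935486.

frame 935486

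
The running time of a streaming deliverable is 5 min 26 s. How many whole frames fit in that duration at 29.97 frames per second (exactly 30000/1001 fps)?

5 min 26 s = 326 s.
Frames = 326 × 30000/1001 = 9780000/1001 ≈ 9770.2298.
Complete frames: 9770.

9770 frames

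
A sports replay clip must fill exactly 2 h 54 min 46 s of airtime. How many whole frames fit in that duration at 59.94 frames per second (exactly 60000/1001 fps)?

2 h 54 min 46 s = 10486 s.
Frames = 10486 × 60000/1001 = 89880000/143 ≈ 628531.4685.
Complete frames: 628531.

628531 frames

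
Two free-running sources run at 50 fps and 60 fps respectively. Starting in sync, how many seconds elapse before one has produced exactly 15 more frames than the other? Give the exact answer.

1.5 seconds

The gap grows by |60 − 50| = 10 frames per second.
Time for a 15-frame gap: 15 ÷ (10) = 1.5 s.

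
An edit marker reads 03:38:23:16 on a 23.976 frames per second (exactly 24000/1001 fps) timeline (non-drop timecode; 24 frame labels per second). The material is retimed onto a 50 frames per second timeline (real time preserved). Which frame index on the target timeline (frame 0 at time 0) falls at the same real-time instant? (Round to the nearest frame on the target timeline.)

Source frame index: (3×3600 + 38×60 + 23) × 24 + 16 = 314488.
Real time: 314488 / (24000/1001) = 39350311/3000 s.
Target frame: (39350311/3000) × (50) = 39350311/60 ≈ 655838.517 → 655839.

frame 655839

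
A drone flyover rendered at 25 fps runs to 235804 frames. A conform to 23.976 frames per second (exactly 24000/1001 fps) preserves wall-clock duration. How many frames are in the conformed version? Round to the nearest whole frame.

226146 frames

Frames at target rate = 235804 × (24000/1001) / (25) = 226371840/1001 ≈ 226145.694.
Nearest whole frame: 226146.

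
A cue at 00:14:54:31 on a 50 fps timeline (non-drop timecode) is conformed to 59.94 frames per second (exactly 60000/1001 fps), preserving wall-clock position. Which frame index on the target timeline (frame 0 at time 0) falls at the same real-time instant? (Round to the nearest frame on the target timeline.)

Source frame index: (0×3600 + 14×60 + 54) × 50 + 31 = 44731.
Real time: 44731 / (50) = 44731/50 s.
Target frame: (44731/50) × (60000/1001) = 53677200/1001 ≈ 53623.576 → 53624.

frame 53624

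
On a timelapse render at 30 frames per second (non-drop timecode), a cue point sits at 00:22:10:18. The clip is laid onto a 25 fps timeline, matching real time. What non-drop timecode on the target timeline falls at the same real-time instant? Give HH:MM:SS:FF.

00:22:10:15

Source frame index: (0×3600 + 22×60 + 10) × 30 + 18 = 39918.
Real time: 39918 / (30) = 6653/5 s.
Target frame: (6653/5) × (25) = 33265.
At 25 labels/s: frame 33265 → 00:22:10:15.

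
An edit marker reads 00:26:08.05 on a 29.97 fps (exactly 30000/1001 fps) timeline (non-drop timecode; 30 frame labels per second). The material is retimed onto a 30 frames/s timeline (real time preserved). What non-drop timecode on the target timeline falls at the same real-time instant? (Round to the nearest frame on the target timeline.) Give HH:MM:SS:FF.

00:26:09:22

Source frame index: (0×3600 + 26×60 + 8) × 30 + 5 = 47045.
Real time: 47045 / (30000/1001) = 9418409/6000 s.
Target frame: (9418409/6000) × (30) = 9418409/200 ≈ 47092.045 → 47092.
At 30 labels/s: frame 47092 → 00:26:09:22.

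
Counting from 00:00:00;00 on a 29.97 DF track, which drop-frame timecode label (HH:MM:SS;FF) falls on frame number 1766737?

Each 10-minute DF block holds 10 × 60 × 30 − 9 × 2 = 17982 frames. 1766737 ÷ 17982 → 98 full blocks, remainder 4501.
Within the partial block the first minute is 1800 frames and each further minute 1798, so 2 further minute boundaries passed. Total skipped labels = 18 × 98 + 2 × 2 = 1768.
Non-drop label index = 1766737 + 1768 = 1768505; at 30 labels/s that is 16:22:30:05, i.e. DF 16:22:30;05.

16:22:30;05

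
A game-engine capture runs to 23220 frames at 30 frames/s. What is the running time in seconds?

774 seconds

Running time = 23220 / (30) = 774 s.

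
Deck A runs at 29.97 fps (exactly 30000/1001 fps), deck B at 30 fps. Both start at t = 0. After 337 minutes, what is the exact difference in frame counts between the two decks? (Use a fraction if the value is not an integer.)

606600/1001 frames

337 min = 20220 s.
A emits 30000/1001 × 20220 = 606600000/1001 frames; B emits 30 × 20220 = 606600.
Difference = 606600/1001 frames (≈ 605.9940); B is ahead of A.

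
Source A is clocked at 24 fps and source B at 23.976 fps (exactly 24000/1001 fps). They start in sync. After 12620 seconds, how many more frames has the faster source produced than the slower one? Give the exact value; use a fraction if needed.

A emits 24 × 12620 = 302880 frames; B emits 24000/1001 × 12620 = 302880000/1001.
Difference = 302880/1001 frames (≈ 302.5774); B is behind A.

302880/1001 frames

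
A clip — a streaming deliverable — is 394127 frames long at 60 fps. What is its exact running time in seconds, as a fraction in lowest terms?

Running time = 394127 ÷ (60) = 394127 × 1/60 = 394127/60 s.

394127/60 seconds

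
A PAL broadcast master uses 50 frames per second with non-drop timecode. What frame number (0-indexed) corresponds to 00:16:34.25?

frame 49725

Total seconds to the label: (0 × 3600 + 16 × 60 + 34) = 994.
Frame index = 994 × 50 + 25 = 49725.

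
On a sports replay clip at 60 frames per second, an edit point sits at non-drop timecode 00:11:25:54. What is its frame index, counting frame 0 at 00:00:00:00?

41154

Total seconds to the label: (0 × 3600 + 11 × 60 + 25) = 685.
Frame index = 685 × 60 + 54 = 41154.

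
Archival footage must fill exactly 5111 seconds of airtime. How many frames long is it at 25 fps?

127775 frames

Frames = 5111 × 25 = 127775.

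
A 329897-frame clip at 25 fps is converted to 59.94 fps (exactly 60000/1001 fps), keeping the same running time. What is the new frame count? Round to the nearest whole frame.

Frames at target rate = 329897 × (60000/1001) / (25) = 791752800/1001 ≈ 790961.838.
Nearest whole frame: 790962.

790962 frames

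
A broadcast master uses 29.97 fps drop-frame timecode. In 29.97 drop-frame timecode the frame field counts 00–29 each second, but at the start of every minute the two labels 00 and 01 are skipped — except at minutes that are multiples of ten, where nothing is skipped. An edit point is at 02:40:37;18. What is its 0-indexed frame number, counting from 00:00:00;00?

288840

As if non-drop at 30 labels/s: (2 × 3600 + 40 × 60 + 37) × 30 + 18 = 289128.
Minute boundaries passed: 160; those not divisible by 10: 160 − 16 = 144; dropped labels = 2 × 144 = 288.
Actual frame index = 289128 − 288 = 288840.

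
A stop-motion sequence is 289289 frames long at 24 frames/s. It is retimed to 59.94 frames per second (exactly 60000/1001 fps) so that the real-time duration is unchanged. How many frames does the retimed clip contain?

722500 frames

Target frames = source frames × (target rate / source rate) = 289289 × (60000/1001)/(24) = 289289 × 2500/1001 = 722500.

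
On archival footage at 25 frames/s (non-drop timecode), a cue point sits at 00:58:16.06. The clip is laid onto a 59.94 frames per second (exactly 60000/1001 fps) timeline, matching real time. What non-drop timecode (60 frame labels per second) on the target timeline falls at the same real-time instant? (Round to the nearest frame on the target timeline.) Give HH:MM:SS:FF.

00:58:12:45

Source frame index: (0×3600 + 58×60 + 16) × 25 + 6 = 87406.
Real time: 87406 / (25) = 87406/25 s.
Target frame: (87406/25) × (60000/1001) = 19070400/91 ≈ 209564.835 → 209565.
At 60 labels/s: frame 209565 → 00:58:12:45.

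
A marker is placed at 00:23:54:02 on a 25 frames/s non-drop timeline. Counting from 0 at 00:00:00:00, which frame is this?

frame 35852

Total seconds to the label: (0 × 3600 + 23 × 60 + 54) = 1434.
Frame index = 1434 × 25 + 2 = 35852.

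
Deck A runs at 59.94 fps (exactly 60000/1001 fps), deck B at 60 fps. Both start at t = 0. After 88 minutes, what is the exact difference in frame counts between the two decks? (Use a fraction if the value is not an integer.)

88 min = 5280 s.
A emits 60000/1001 × 5280 = 28800000/91 frames; B emits 60 × 5280 = 316800.
Difference = 28800/91 frames (≈ 316.4835); B is ahead of A.

28800/91 frames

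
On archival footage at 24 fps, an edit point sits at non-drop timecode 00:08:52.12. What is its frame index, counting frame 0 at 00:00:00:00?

12780

Total seconds to the label: (0 × 3600 + 8 × 60 + 52) = 532.
Frame index = 532 × 24 + 12 = 12780.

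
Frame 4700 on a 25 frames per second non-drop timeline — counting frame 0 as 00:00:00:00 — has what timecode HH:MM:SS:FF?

4700 ÷ 25 = 188 full seconds, remainder 0 frames.
188 s = 0 h 3 min 8 s.
Timecode: 00:03:08:00.

00:03:08:00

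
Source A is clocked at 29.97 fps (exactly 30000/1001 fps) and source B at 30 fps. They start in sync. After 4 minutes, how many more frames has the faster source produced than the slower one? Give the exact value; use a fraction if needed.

7200/1001 frames

4 min = 240 s.
A emits 30000/1001 × 240 = 7200000/1001 frames; B emits 30 × 240 = 7200.
Difference = 7200/1001 frames (≈ 7.1928); B is ahead of A.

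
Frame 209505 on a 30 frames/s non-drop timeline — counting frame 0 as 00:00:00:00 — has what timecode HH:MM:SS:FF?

01:56:23:15

209505 ÷ 30 = 6983 full seconds, remainder 15 frames.
6983 s = 1 h 56 min 23 s.
Timecode: 01:56:23:15.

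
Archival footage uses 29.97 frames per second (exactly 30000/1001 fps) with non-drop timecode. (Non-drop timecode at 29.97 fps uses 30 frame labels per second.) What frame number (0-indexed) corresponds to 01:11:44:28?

129148

Total seconds to the label: (1 × 3600 + 11 × 60 + 44) = 4304.
Frame index = 4304 × 30 + 28 = 129148.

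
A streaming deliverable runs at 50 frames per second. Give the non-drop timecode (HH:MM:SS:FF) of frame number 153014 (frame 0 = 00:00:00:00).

00:51:00:14

153014 ÷ 50 = 3060 full seconds, remainder 14 frames.
3060 s = 0 h 51 min 0 s.
Timecode: 00:51:00:14.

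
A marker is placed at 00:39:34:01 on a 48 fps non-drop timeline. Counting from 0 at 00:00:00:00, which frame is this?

Total seconds to the label: (0 × 3600 + 39 × 60 + 34) = 2374.
Frame index = 2374 × 48 + 1 = 113953.

113953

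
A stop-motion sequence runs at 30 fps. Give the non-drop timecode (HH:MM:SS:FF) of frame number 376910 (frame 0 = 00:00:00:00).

376910 ÷ 30 = 12563 full seconds, remainder 20 frames.
12563 s = 3 h 29 min 23 s.
Timecode: 03:29:23:20.

03:29:23:20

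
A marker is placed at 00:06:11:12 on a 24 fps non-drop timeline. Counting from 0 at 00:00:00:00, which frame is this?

frame 8916

Total seconds to the label: (0 × 3600 + 6 × 60 + 11) = 371.
Frame index = 371 × 24 + 12 = 8916.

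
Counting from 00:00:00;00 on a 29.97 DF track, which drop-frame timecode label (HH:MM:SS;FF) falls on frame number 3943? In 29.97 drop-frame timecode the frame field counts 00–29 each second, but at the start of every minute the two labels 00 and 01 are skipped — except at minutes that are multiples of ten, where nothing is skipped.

00:02:11;17

Each 10-minute DF block holds 10 × 60 × 30 − 9 × 2 = 17982 frames. 3943 ÷ 17982 → 0 full blocks, remainder 3943.
Within the partial block the first minute is 1800 frames and each further minute 1798, so 2 further minute boundaries passed. Total skipped labels = 18 × 0 + 2 × 2 = 4.
Non-drop label index = 3943 + 4 = 3947; at 30 labels/s that is 00:02:11:17, i.e. DF 00:02:11;17.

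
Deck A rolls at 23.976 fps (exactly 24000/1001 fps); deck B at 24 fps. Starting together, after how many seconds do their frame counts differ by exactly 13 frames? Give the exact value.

13013/24 seconds

The gap grows by |24 − 24000/1001| = 24/1001 frames per second.
Time for a 13-frame gap: 13 ÷ (24/1001) = 13013/24 s.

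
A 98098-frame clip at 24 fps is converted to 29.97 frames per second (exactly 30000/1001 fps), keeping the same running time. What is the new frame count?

Target frames = source frames × (target rate / source rate) = 98098 × (30000/1001)/(24) = 98098 × 1250/1001 = 122500.

122500 frames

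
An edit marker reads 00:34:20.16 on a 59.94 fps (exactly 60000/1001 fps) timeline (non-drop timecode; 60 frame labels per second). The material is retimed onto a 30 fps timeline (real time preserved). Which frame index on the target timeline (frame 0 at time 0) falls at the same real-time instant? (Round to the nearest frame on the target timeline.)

frame 61870

Source frame index: (0×3600 + 34×60 + 20) × 60 + 16 = 123616.
Real time: 123616 / (60000/1001) = 3866863/1875 s.
Target frame: (3866863/1875) × (30) = 7733726/125 ≈ 61869.808 → 61870.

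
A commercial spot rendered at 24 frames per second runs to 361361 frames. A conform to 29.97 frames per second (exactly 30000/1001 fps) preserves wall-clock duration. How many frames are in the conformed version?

451250 frames

Target frames = source frames × (target rate / source rate) = 361361 × (30000/1001)/(24) = 361361 × 1250/1001 = 451250.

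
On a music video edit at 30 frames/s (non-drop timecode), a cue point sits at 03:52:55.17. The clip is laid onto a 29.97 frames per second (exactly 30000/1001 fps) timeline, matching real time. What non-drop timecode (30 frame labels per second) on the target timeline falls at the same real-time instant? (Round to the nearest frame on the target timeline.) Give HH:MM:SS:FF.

Source frame index: (3×3600 + 52×60 + 55) × 30 + 17 = 419267.
Real time: 419267 / (30) = 419267/30 s.
Target frame: (419267/30) × (30000/1001) = 419267000/1001 ≈ 418848.152 → 418848.
At 30 labels/s: frame 418848 → 03:52:41:18.

03:52:41:18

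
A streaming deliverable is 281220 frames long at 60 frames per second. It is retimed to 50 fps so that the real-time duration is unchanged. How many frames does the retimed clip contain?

234350 frames

Target frames = source frames × (target rate / source rate) = 281220 × (50)/(60) = 281220 × 5/6 = 234350.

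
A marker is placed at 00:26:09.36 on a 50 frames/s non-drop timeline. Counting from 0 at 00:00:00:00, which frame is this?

Total seconds to the label: (0 × 3600 + 26 × 60 + 9) = 1569.
Frame index = 1569 × 50 + 36 = 78486.

78486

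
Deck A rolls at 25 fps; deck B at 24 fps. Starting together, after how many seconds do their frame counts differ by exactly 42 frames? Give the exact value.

42 seconds

The gap grows by |24 − 25| = 1 frame per second.
Time for a 42-frame gap: 42 ÷ (1) = 42 s.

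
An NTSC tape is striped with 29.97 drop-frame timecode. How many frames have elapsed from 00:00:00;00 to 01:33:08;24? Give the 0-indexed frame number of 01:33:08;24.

As if non-drop at 30 labels/s: (1 × 3600 + 33 × 60 + 8) × 30 + 24 = 167664.
Minute boundaries passed: 93; those not divisible by 10: 93 − 9 = 84; dropped labels = 2 × 84 = 168.
Actual frame index = 167664 − 168 = 167496.

167496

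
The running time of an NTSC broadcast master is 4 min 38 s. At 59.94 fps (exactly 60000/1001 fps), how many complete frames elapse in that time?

16663 frames

4 min 38 s = 278 s.
Frames = 278 × 60000/1001 = 16680000/1001 ≈ 16663.3367.
Complete frames: 16663.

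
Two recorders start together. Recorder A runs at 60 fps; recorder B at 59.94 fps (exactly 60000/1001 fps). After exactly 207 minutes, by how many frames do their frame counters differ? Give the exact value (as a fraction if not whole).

745200/1001 frames

207 min = 12420 s.
A emits 60 × 12420 = 745200 frames; B emits 60000/1001 × 12420 = 745200000/1001.
Difference = 745200/1001 frames (≈ 744.4555); B is behind A.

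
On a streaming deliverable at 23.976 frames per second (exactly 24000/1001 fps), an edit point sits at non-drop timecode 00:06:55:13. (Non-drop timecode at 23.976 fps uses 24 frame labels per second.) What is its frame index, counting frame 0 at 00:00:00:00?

Total seconds to the label: (0 × 3600 + 6 × 60 + 55) = 415.
Frame index = 415 × 24 + 13 = 9973.

frame 9973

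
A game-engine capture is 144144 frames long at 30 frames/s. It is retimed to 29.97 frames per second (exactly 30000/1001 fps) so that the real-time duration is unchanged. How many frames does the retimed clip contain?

144000 frames

Target frames = source frames × (target rate / source rate) = 144144 × (30000/1001)/(30) = 144144 × 1000/1001 = 144000.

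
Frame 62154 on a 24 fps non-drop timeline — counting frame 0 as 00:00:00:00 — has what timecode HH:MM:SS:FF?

00:43:09:18

62154 ÷ 24 = 2589 full seconds, remainder 18 frames.
2589 s = 0 h 43 min 9 s.
Timecode: 00:43:09:18.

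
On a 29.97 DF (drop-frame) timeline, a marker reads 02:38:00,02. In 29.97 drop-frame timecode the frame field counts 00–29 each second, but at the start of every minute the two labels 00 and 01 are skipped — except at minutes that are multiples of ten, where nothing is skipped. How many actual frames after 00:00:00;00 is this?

284116

As if non-drop at 30 labels/s: (2 × 3600 + 38 × 60 + 0) × 30 + 2 = 284402.
Minute boundaries passed: 158; those not divisible by 10: 158 − 15 = 143; dropped labels = 2 × 143 = 286.
Actual frame index = 284402 − 286 = 284116.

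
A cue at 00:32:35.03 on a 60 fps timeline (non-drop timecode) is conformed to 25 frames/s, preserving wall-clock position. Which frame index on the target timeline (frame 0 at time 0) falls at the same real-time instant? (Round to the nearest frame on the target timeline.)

Source frame index: (0×3600 + 32×60 + 35) × 60 + 3 = 117303.
Real time: 117303 / (60) = 39101/20 s.
Target frame: (39101/20) × (25) = 195505/4 ≈ 48876.250 → 48876.

frame 48876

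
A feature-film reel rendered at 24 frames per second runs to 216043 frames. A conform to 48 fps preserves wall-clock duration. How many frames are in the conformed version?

432086 frames

Target frames = source frames × (target rate / source rate) = 216043 × (48)/(24) = 216043 × 2 = 432086.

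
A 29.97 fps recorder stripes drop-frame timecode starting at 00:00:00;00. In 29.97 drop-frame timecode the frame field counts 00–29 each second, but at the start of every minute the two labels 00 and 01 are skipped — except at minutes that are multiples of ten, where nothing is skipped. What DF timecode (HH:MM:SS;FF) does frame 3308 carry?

00:01:50;10

Ten DF minutes hold 17982 frames, so frame 3308 lies in block 0 (frames 0–17981) with 3308 frames into that block.
The block's first minute is 1800 frames and the rest 1798 each; 3308 frames reaches minute 1, so 0 × 18 + 1 × 2 = 2 labels have been skipped so far.
Adding those back, label number 3308 + 2 = 3310 at 30 labels/s is 110 s + 10 f = 0 h 1 min 50 s frame 10, i.e. 00:01:50;10.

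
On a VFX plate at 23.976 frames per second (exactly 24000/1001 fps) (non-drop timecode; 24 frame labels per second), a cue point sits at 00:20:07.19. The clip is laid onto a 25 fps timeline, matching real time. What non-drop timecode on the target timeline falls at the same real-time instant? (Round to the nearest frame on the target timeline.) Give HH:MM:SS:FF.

00:20:09:00

Source frame index: (0×3600 + 20×60 + 7) × 24 + 19 = 28987.
Real time: 28987 / (24000/1001) = 29015987/24000 s.
Target frame: (29015987/24000) × (25) = 29015987/960 ≈ 30224.986 → 30225.
At 25 labels/s: frame 30225 → 00:20:09:00.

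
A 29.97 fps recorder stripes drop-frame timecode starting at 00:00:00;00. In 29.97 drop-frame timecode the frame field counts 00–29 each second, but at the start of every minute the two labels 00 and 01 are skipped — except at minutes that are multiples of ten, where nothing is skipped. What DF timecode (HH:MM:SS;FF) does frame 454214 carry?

Ten DF minutes hold 17982 frames, so frame 454214 lies in block 25 (frames 449550–467531) with 4664 frames into that block.
The block's first minute is 1800 frames and the rest 1798 each; 4664 frames reaches minute 2, so 25 × 18 + 2 × 2 = 454 labels have been skipped so far.
Adding those back, label number 454214 + 454 = 454668 at 30 labels/s is 15155 s + 18 f = 4 h 12 min 35 s frame 18, i.e. 04:12:35;18.

04:12:35;18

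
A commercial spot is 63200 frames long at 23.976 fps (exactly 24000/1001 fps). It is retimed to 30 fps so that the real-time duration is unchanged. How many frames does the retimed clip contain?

Target frames = source frames × (target rate / source rate) = 63200 × (30)/(24000/1001) = 63200 × 1001/800 = 79079.

79079 frames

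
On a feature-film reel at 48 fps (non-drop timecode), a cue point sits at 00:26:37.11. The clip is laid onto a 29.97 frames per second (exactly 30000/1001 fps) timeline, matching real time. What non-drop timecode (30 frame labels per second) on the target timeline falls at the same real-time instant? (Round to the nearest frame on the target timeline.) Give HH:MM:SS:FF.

Source frame index: (0×3600 + 26×60 + 37) × 48 + 11 = 76667.
Real time: 76667 / (48) = 76667/48 s.
Target frame: (76667/48) × (30000/1001) = 47916875/1001 ≈ 47869.006 → 47869.
At 30 labels/s: frame 47869 → 00:26:35:19.

00:26:35:19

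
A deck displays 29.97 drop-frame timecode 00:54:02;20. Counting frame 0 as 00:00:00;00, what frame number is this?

As if non-drop at 30 labels/s: (0 × 3600 + 54 × 60 + 2) × 30 + 20 = 97280.
Minute boundaries passed: 54; those not divisible by 10: 54 − 5 = 49; dropped labels = 2 × 49 = 98.
Actual frame index = 97280 − 98 = 97182.

97182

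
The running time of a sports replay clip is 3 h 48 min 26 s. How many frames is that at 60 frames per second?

3 h 48 min 26 s = 13706 s.
Frames = 13706 × 60 = 822360.

822360 frames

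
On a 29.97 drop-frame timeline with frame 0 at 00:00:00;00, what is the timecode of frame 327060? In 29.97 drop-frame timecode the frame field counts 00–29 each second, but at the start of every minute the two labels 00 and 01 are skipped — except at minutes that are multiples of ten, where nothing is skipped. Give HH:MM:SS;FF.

Ten DF minutes hold 17982 frames, so frame 327060 lies in block 18 (frames 323676–341657) with 3384 frames into that block.
The block's first minute is 1800 frames and the rest 1798 each; 3384 frames reaches minute 1, so 18 × 18 + 1 × 2 = 326 labels have been skipped so far.
Adding those back, label number 327060 + 326 = 327386 at 30 labels/s is 10912 s + 26 f = 3 h 1 min 52 s frame 26, i.e. 03:01:52;26.

03:01:52;26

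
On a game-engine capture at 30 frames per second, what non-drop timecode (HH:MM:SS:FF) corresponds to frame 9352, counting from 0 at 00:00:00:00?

00:05:11:22

9352 ÷ 30 = 311 full seconds, remainder 22 frames.
311 s = 0 h 5 min 11 s.
Timecode: 00:05:11:22.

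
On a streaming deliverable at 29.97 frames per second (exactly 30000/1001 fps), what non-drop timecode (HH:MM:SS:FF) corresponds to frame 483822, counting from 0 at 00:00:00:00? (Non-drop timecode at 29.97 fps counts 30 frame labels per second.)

04:28:47:12

483822 ÷ 30 = 16127 full seconds, remainder 12 frames.
16127 s = 4 h 28 min 47 s.
Timecode: 04:28:47:12.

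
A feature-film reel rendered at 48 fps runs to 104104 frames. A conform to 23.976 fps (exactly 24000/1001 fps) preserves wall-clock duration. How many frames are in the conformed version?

52000 frames

Target frames = source frames × (target rate / source rate) = 104104 × (24000/1001)/(48) = 104104 × 500/1001 = 52000.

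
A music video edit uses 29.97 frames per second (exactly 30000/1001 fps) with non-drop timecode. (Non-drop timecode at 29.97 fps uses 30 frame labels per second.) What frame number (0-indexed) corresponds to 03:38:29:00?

Total seconds to the label: (3 × 3600 + 38 × 60 + 29) = 13109.
Frame index = 13109 × 30 + 0 = 393270.

393270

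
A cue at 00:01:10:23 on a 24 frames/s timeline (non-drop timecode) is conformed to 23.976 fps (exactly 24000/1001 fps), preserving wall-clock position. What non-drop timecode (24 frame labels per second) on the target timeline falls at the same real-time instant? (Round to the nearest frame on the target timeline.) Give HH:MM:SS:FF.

00:01:10:21

Source frame index: (0×3600 + 1×60 + 10) × 24 + 23 = 1703.
Real time: 1703 / (24) = 1703/24 s.
Target frame: (1703/24) × (24000/1001) = 131000/77 ≈ 1701.299 → 1701.
At 24 labels/s: frame 1701 → 00:01:10:21.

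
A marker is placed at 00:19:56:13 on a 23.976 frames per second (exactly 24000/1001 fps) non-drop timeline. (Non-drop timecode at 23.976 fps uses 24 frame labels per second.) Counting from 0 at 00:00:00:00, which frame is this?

frame 28717

Total seconds to the label: (0 × 3600 + 19 × 60 + 56) = 1196.
Frame index = 1196 × 24 + 13 = 28717.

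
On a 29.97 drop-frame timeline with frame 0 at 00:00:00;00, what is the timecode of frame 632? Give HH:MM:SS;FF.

00:00:21;02

Ten DF minutes hold 17982 frames, so frame 632 lies in block 0 (frames 0–17981) with 632 frames into that block.
The block's first minute is 1800 frames and the rest 1798 each; 632 frames reaches minute 0, so 0 × 18 + 0 × 2 = 0 labels have been skipped so far.
Adding those back, label number 632 + 0 = 632 at 30 labels/s is 21 s + 2 f = 0 h 0 min 21 s frame 2, i.e. 00:00:21;02.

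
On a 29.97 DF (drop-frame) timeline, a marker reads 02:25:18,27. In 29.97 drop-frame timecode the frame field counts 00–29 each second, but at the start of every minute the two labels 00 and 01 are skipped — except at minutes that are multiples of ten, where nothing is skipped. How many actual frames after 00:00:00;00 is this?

261305

As if non-drop at 30 labels/s: (2 × 3600 + 25 × 60 + 18) × 30 + 27 = 261567.
Minute boundaries passed: 145; those not divisible by 10: 145 − 14 = 131; dropped labels = 2 × 131 = 262.
Actual frame index = 261567 − 262 = 261305.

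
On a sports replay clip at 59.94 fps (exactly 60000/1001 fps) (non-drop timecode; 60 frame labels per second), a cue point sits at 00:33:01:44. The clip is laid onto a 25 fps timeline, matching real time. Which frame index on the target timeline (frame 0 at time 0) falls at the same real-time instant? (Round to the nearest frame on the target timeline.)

Source frame index: (0×3600 + 33×60 + 1) × 60 + 44 = 118904.
Real time: 118904 / (60000/1001) = 14877863/7500 s.
Target frame: (14877863/7500) × (25) = 14877863/300 ≈ 49592.877 → 49593.

frame 49593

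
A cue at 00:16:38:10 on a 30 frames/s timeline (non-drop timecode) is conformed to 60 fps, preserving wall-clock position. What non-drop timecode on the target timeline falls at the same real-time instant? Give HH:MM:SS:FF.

Source frame index: (0×3600 + 16×60 + 38) × 30 + 10 = 29950.
Real time: 29950 / (30) = 2995/3 s.
Target frame: (2995/3) × (60) = 59900.
At 60 labels/s: frame 59900 → 00:16:38:20.

00:16:38:20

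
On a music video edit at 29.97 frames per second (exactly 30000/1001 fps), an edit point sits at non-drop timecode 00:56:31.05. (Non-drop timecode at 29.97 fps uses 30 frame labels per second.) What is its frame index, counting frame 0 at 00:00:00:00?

Total seconds to the label: (0 × 3600 + 56 × 60 + 31) = 3391.
Frame index = 3391 × 30 + 5 = 101735.

101735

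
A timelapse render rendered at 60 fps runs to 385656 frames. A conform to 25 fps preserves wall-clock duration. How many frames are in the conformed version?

160690 frames

Target frames = source frames × (target rate / source rate) = 385656 × (25)/(60) = 385656 × 5/12 = 160690.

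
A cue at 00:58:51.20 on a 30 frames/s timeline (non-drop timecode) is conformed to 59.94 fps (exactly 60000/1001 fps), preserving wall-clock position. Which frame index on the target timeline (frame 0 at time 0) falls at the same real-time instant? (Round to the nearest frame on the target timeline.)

frame 211688

Source frame index: (0×3600 + 58×60 + 51) × 30 + 20 = 105950.
Real time: 105950 / (30) = 10595/3 s.
Target frame: (10595/3) × (60000/1001) = 16300000/77 ≈ 211688.312 → 211688.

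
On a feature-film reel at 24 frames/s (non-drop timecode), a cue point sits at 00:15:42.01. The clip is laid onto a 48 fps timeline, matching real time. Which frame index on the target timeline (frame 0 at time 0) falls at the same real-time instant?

Source frame index: (0×3600 + 15×60 + 42) × 24 + 1 = 22609.
Real time: 22609 / (24) = 22609/24 s.
Target frame: (22609/24) × (48) = 45218.

frame 45218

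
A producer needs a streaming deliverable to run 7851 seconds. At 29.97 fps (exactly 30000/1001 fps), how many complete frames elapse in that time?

Frames = 7851 × 30000/1001 = 235530000/1001 ≈ 235294.7053.
Complete frames: 235294.

235294 frames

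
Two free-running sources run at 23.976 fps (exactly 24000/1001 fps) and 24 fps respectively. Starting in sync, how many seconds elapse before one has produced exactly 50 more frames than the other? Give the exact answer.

25025/12 seconds

The gap grows by |24 − 24000/1001| = 24/1001 frames per second.
Time for a 50-frame gap: 50 ÷ (24/1001) = 25025/12 s.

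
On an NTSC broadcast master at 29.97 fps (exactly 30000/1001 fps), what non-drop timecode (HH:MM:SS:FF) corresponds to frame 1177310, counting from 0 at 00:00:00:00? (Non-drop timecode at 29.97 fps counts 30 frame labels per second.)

10:54:03:20

1177310 ÷ 30 = 39243 full seconds, remainder 20 frames.
39243 s = 10 h 54 min 3 s.
Timecode: 10:54:03:20.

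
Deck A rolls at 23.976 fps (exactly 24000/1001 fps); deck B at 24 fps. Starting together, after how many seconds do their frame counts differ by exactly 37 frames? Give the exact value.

The gap grows by |24 − 24000/1001| = 24/1001 frames per second.
Time for a 37-frame gap: 37 ÷ (24/1001) = 37037/24 s.

37037/24 seconds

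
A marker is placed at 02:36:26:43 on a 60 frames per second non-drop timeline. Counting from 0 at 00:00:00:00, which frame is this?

563203

Total seconds to the label: (2 × 3600 + 36 × 60 + 26) = 9386.
Frame index = 9386 × 60 + 43 = 563203.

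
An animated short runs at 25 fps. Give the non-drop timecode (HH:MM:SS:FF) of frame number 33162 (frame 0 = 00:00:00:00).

00:22:06:12

33162 ÷ 25 = 1326 full seconds, remainder 12 frames.
1326 s = 0 h 22 min 6 s.
Timecode: 00:22:06:12.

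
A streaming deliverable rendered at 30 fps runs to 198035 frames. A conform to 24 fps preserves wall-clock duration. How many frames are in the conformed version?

Target frames = source frames × (target rate / source rate) = 198035 × (24)/(30) = 198035 × 4/5 = 158428.

158428 frames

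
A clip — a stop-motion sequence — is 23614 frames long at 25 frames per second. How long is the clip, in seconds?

944.56 seconds

Running time = 23614 / (25) = 944.56 s.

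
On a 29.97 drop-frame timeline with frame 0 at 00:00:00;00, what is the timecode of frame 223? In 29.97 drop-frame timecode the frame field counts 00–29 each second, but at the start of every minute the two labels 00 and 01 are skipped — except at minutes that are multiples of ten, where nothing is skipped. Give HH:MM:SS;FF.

Ten DF minutes hold 17982 frames, so frame 223 lies in block 0 (frames 0–17981) with 223 frames into that block.
The block's first minute is 1800 frames and the rest 1798 each; 223 frames reaches minute 0, so 0 × 18 + 0 × 2 = 0 labels have been skipped so far.
Adding those back, label number 223 + 0 = 223 at 30 labels/s is 7 s + 13 f = 0 h 0 min 7 s frame 13, i.e. 00:00:07;13.

00:00:07;13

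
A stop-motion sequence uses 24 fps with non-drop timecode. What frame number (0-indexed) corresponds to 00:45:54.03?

frame 66099

Total seconds to the label: (0 × 3600 + 45 × 60 + 54) = 2754.
Frame index = 2754 × 24 + 3 = 66099.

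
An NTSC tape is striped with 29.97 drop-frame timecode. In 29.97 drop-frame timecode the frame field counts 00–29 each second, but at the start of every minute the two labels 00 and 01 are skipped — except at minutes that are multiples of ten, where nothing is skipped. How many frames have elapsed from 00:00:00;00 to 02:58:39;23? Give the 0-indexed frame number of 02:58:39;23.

Complete 10-minute blocks: 17, each 17982 frames → 305694.
Remaining 8 whole minutes in the current block: 1800 + 7 × 1798 = 14386 frames.
Within the current minute: 39 × 30 + 23 − 2 = 1191 (labels ;00/;01 skipped at this minute). Total = 305694 + 14386 + 1191 = 321271.

321271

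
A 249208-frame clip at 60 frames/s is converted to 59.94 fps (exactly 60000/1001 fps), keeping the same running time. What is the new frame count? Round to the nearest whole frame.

Frames at target rate = 249208 × (60000/1001) / (60) = 249208000/1001 ≈ 248959.041.
Nearest whole frame: 248959.

248959 frames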